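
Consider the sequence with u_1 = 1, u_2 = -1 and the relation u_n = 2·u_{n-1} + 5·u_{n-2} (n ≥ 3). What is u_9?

Compute successive terms:
u_3 = 3;  u_4 = 1;  u_5 = 17;  u_6 = 39;  u_7 = 163;  u_8 = 521;  u_9 = 1857.

1857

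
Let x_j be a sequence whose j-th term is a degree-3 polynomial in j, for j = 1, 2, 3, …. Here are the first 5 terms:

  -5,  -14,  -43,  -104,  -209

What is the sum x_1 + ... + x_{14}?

1st diffs: -9, -29, -61, -105.
2nd diffs: -20, -32, -44.
3rd diffs: -12, -12 (constant).
Newton forward-difference form: x_j = -5 + (-9)·C(j-1,1) + (-20)·C(j-1,2) + (-12)·C(j-1,3).
Continuing: …, -370, -599, -908, -1309, …, x_{14} = -5114.
Summing j = 1..14 (14 terms) gives -20181.

-20181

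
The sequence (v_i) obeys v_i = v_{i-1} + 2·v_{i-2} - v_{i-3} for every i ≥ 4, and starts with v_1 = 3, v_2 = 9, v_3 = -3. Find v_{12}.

447

Step forward from the initial values:
v_4 = 12, v_5 = -3, v_6 = 24, v_7 = 6, v_8 = 57, v_9 = 45, v_{10} = 153, v_{11} = 186, v_{12} = 447.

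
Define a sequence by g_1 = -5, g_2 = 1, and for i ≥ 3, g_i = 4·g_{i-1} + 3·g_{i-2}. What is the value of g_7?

Step forward from the initial values:
g_3 = -11; g_4 = -41; g_5 = -197; g_6 = -911; g_7 = -4235.

-4235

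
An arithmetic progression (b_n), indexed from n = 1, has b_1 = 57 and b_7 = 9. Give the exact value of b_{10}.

Common difference d = (9 - 57) / (7 - 1) = -8.
b_n = 57 + (n - 1)·(-8).
b_{10} = 57 + 9·(-8) = -15.

-15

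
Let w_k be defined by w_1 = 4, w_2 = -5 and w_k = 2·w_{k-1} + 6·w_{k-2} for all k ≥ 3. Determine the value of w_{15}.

Step forward from the initial values:
w_3 = 14; w_4 = -2; w_5 = 80; …; w_{12} = 451552; w_{13} = 1650944; w_{14} = 6011200; w_{15} = 21928064.

21928064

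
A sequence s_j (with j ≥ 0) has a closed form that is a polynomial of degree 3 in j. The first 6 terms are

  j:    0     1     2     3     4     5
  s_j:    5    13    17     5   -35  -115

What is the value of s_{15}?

1st diffs: 8, 4, -12, -40, -80.
2nd diffs: -4, -16, -28, -40.
3rd diffs: -12, -12, -12 (constant).
Newton forward-difference form: s_j = 5 + 8·C(j,1) + (-4)·C(j,2) + (-12)·C(j,3).
At j = 15: j = 15, so s_{15} = 5 + 120 - 420 - 5460 = -5755.

-5755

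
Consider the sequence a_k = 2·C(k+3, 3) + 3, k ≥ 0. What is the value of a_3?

C(6, 3) = 20, so a_3 = 43.

43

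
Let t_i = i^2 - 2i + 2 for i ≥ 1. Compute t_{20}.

362

t_{20} = 1·20^2 - 2·20 + 2 = 362.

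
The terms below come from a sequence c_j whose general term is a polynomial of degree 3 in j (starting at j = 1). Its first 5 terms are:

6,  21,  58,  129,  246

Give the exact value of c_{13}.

4278

1st diffs: 15, 37, 71, 117.
2nd diffs: 22, 34, 46.
3rd diffs: 12, 12 (constant).
Newton forward-difference form: c_j = 6 + 15·C(j-1,1) + 22·C(j-1,2) + 12·C(j-1,3).
At j = 13: j-1 = 12, so c_{13} = 6 + 180 + 1452 + 2640 = 4278.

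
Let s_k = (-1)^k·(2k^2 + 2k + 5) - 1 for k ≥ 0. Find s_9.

(-1)^9 = -1; 2k^2 + 2k + 5 at k=9 is 185; so s_9 = -186.

-186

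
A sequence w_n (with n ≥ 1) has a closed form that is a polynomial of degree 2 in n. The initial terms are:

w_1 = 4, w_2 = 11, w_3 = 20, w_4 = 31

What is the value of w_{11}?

1st diffs: 7, 9, 11.
2nd diffs: 2, 2 (constant).
Newton forward-difference form: w_n = 4 + 7·C(n-1,1) + 2·C(n-1,2).
At n = 11: n-1 = 10, so w_{11} = 4 + 70 + 90 = 164.

164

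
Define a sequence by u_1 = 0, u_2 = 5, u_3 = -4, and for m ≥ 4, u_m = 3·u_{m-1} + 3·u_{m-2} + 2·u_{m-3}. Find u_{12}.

83110

u_4 = 3; u_5 = 7; u_6 = 22; u_7 = 93; u_8 = 359; u_9 = 1400; u_{10} = 5463; u_{11} = 21307; u_{12} = 83110.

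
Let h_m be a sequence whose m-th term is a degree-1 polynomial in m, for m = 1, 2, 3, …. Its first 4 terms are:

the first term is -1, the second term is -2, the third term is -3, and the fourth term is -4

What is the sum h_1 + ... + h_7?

-28

1st diffs: -1, -1, -1 (constant).
So h_m = -m.
Continuing: -5, -6, -7.
Summing m = 1..7 (7 terms) gives -28.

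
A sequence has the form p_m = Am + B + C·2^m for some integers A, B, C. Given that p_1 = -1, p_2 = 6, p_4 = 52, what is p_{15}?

The three given values yield: A + B + 2C = -1; 2A + B + 4C = 6; 4A + B + 16C = 52.
Subtracting the first from the second: A + 2C = 7.
Subtracting the second from the third: 2A + 12C = 46.
Solving: C = 4, A = -1, then B = -8.
So p_m = -1·m + (-8) + 4·2^m; at m=15 this is 131049.

131049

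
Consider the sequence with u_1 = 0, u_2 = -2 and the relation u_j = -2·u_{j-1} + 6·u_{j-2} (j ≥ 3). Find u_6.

-248

Compute successive terms:
u_3 = 4  u_4 = -20  u_5 = 64  u_6 = -248.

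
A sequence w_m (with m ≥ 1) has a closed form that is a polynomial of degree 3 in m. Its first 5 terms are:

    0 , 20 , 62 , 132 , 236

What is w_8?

812

1st diffs: 20, 42, 70, 104.
2nd diffs: 22, 28, 34.
3rd diffs: 6, 6 (constant).
So w_m = m^3 + 5m^2 - 2m - 4.
Evaluating at m = 8 gives w_8 = 812.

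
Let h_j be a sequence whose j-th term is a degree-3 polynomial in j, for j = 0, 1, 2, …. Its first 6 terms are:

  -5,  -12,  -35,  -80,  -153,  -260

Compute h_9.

-1148

1st diffs: -7, -23, -45, -73, -107.
2nd diffs: -16, -22, -28, -34.
3rd diffs: -6, -6, -6 (constant).
Newton forward-difference form: h_j = -5 + (-7)·C(j,1) + (-16)·C(j,2) + (-6)·C(j,3).
At j = 9: j = 9, so h_9 = -5 - 63 - 576 - 504 = -1148.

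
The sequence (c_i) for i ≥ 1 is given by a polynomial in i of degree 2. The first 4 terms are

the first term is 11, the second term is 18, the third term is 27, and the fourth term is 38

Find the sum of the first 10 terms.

1st diffs: 7, 9, 11.
2nd diffs: 2, 2 (constant).
So c_i = i^2 + 4i + 6.
Continuing: …, 51, 66, 83, 102, …, c_{10} = 146.
Summing i = 1..10 (10 terms) gives 665.

665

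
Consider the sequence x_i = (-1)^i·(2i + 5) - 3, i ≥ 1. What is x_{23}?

-54

(-1)^23 = -1; 2i + 5 at i=23 is 51; so x_{23} = -54.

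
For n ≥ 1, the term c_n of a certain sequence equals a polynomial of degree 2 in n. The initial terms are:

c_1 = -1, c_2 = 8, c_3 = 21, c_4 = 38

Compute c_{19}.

1st diffs: 9, 13, 17.
2nd diffs: 4, 4 (constant).
So c_n = 2n^2 + 3n - 6.
Evaluating at n = 19 gives c_{19} = 773.

773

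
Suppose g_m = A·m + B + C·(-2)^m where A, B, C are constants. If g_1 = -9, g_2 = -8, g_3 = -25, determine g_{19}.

-524385

Write the equations: A + B - 2C = -9; 2A + B + 4C = -8; 3A + B - 8C = -25.
Subtracting the first from the second: A + 6C = 1.
Subtracting the second from the third: A - 12C = -17.
Solving: C = 1, A = -5, then B = -2.
Therefore g_{19} = -95 + (-2) + 1·(-524288) = -524385.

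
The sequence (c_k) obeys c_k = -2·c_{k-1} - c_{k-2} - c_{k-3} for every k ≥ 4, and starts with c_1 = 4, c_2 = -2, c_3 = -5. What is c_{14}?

1493

Applying the relation repeatedly:
c_4 = 8, c_5 = -9, c_6 = 15, …, c_{11} = -276, c_{12} = 485, c_{13} = -851, c_{14} = 1493.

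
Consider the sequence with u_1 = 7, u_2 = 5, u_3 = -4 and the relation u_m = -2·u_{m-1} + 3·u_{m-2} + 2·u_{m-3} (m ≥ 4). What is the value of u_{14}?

951503

u_4 = 37;  u_5 = -76;  u_6 = 255;  …;  u_{11} = -42656;  u_{12} = 120253;  u_{13} = -338028;  u_{14} = 951503.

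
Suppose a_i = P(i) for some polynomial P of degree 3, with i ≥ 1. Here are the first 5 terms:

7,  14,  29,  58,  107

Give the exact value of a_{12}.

1514

1st diffs: 7, 15, 29, 49.
2nd diffs: 8, 14, 20.
3rd diffs: 6, 6 (constant).
Newton forward-difference form: a_i = 7 + 7·C(i-1,1) + 8·C(i-1,2) + 6·C(i-1,3).
At i = 12: i-1 = 11, so a_{12} = 7 + 77 + 440 + 990 = 1514.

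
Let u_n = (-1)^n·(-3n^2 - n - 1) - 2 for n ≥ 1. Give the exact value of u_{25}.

1899

(-1)^25 = -1; -3n^2 - n - 1 at n=25 is -1901; so u_{25} = 1899.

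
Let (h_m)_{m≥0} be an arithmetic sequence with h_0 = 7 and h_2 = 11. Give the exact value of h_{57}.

121

Common difference d = (11 - 7) / (2 - 0) = 2.
h_m = 7 + (m - 0)·2.
h_{57} = 7 + 57·2 = 121.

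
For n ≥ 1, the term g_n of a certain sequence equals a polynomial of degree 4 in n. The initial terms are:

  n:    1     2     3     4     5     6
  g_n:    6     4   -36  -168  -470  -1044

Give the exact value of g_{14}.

1st diffs: -2, -40, -132, -302, -574.
2nd diffs: -38, -92, -170, -272.
3rd diffs: -54, -78, -102.
4th diffs: -24, -24 (constant).
So g_n = -n^4 + n^3 + 6n.
Evaluating at n = 14 gives g_{14} = -35588.

-35588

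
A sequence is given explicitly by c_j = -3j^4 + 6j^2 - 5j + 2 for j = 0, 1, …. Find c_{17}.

c_{17} = -3·17^4 + 6·17^2 - 5·17 + 2 = -248912.

-248912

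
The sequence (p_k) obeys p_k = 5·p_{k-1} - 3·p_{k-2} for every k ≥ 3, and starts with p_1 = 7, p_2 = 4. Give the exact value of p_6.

Step forward from the initial values:
p_3 = -1; p_4 = -17; p_5 = -82; p_6 = -359.

-359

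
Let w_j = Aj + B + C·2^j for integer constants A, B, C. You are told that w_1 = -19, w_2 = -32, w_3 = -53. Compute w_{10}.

At j = 1, 2, 3: A + B + 2C = -19; 2A + B + 4C = -32; 3A + B + 8C = -53.
Subtracting the first from the second: A + 2C = -13.
Subtracting the second from the third: A + 4C = -21.
Solving: C = -4, A = -5, then B = -6.
Hence w_{10} = -5·10 + (-6) + (-4)·1024 = -4152.

-4152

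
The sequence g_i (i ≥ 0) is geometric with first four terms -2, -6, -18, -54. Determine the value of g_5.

Common ratio r = 3.
g_i = (-2)·3^(i-0).
g_5 = (-2)·3^5 = -486.

-486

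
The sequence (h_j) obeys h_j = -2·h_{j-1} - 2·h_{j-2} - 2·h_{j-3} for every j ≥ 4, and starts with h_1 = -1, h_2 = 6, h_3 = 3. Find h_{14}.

Compute successive terms:
h_4 = -16; h_5 = 14; h_6 = -2; …; h_{11} = 88; h_{12} = -168; h_{13} = 304; h_{14} = -448.

-448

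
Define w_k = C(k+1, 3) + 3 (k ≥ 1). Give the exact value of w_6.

38

C(7, 3) = 35, so w_6 = 38.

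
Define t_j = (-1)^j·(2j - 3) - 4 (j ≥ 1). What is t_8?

(-1)^8 = 1; 2j - 3 at j=8 is 13; so t_8 = 9.

9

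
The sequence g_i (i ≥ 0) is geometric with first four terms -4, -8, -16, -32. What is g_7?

Common ratio r = 2.
g_i = (-4)·2^(i-0).
g_7 = (-4)·2^7 = -512.

-512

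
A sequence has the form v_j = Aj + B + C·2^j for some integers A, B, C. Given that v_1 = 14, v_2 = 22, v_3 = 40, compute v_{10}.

5106

Plug in j = 1, 2, 3: A + B + 2C = 14; 2A + B + 4C = 22; 3A + B + 8C = 40.
Subtracting the first from the second: A + 2C = 8.
Subtracting the second from the third: A + 4C = 18.
Solving: C = 5, A = -2, then B = 6.
Hence v_{10} = -2·10 + 6 + 5·1024 = 5106.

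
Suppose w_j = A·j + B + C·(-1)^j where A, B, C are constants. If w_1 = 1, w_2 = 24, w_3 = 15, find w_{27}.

Plug in j = 1, 2, 3: A + B - C = 1; 2A + B + C = 24; 3A + B - C = 15.
Subtracting the first from the second: A + 2C = 23.
Subtracting the second from the third: A - 2C = -9.
Solving: C = 8, A = 7, then B = 2.
So w_j = 7·j + 2 + 8·(-1)^j; at j=27 this is 183.

183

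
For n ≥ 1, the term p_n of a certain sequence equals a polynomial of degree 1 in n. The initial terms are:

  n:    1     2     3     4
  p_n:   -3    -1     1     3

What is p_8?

11

1st diffs: 2, 2, 2 (constant).
So p_n = 2n - 5.
Evaluating at n = 8 gives p_8 = 11.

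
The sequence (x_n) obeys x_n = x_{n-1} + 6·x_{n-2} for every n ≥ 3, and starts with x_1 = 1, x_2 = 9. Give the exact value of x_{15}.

10502871

Applying the relation repeatedly:
x_3 = 15  x_4 = 69  x_5 = 159  …  x_{12} = 392181  x_{13} = 1164255  x_{14} = 3517341  x_{15} = 10502871.
(Characteristic roots are 3 and -2.)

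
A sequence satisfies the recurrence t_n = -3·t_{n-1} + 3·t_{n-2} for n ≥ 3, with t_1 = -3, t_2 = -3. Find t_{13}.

t_3 = 0; t_4 = -9; t_5 = 27; …; t_{10} = -22113; t_{11} = 83835; t_{12} = -317844; t_{13} = 1205037.

1205037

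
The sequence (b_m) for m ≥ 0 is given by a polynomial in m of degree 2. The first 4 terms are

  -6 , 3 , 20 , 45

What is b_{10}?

444

1st diffs: 9, 17, 25.
2nd diffs: 8, 8 (constant).
So b_m = 4m^2 + 5m - 6.
Evaluating at m = 10 gives b_{10} = 444.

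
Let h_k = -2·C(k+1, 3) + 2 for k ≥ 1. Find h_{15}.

C(16, 3) = 560, so h_{15} = -1118.

-1118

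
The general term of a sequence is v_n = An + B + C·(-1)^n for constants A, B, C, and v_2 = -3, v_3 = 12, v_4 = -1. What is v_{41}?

At n = 2, 3, 4: 2A + B + C = -3; 3A + B - C = 12; 4A + B + C = -1.
Subtracting the first from the second: A - 2C = 15.
Subtracting the second from the third: A + 2C = -13.
Solving: C = -7, A = 1, then B = 2.
So v_n = 1·n + 2 + (-7)·(-1)^n; at n=41 this is 50.

50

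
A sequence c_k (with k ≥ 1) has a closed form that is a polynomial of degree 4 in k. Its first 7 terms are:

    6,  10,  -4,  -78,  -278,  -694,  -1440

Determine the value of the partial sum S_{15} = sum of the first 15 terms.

-137082

1st diffs: 4, -14, -74, -200, -416, -746.
2nd diffs: -18, -60, -126, -216, -330.
3rd diffs: -42, -66, -90, -114.
4th diffs: -24, -24, -24 (constant).
So c_k = -k^4 + 3k^3 - 2k^2 + 4k + 2.
Continuing: …, -2654, -4498, -7158, -10844, …, c_{15} = -40888.
Summing k = 1..15 (15 terms) gives -137082.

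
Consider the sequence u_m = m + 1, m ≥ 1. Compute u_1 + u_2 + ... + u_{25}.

Over m = 1..25: Σm = 325.
Total = (1)·325 + (1)·25 = 350.

350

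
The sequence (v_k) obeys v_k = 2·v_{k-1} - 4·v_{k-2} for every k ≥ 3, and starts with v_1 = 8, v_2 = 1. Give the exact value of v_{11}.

v_3 = -30, v_4 = -64, v_5 = -8, v_6 = 240, v_7 = 512, v_8 = 64, v_9 = -1920, v_{10} = -4096, v_{11} = -512.

-512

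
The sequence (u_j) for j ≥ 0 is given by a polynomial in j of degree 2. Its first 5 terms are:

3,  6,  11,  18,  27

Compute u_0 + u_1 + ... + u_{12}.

845

1st diffs: 3, 5, 7, 9.
2nd diffs: 2, 2, 2 (constant).
Newton forward-difference form: u_j = 3 + 3·C(j,1) + 2·C(j,2).
Continuing: …, 38, 51, 66, 83, …, u_{12} = 171.
Summing j = 0..12 (13 terms) gives 845.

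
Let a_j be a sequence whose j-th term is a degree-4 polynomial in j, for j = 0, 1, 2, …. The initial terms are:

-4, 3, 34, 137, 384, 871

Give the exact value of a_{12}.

1st diffs: 7, 31, 103, 247, 487.
2nd diffs: 24, 72, 144, 240.
3rd diffs: 48, 72, 96.
4th diffs: 24, 24 (constant).
Newton forward-difference form: a_j = -4 + 7·C(j,1) + 24·C(j,2) + 48·C(j,3) + 24·C(j,4).
At j = 12: j = 12, so a_{12} = -4 + 84 + 1584 + 10560 + 11880 = 24104.

24104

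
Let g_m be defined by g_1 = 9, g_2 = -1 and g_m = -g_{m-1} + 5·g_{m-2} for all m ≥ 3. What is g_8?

Step forward from the initial values:
g_3 = 46, g_4 = -51, g_5 = 281, g_6 = -536, g_7 = 1941, g_8 = -4621.

-4621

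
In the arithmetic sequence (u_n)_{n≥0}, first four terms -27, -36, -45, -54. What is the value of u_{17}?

-180

Common difference d = -9.
u_n = -27 + (n - 0)·(-9).
u_{17} = -27 + 17·(-9) = -180.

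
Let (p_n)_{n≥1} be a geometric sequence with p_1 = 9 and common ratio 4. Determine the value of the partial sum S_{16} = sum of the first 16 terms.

12884901885

p_n = 9·4^(n-1).
S = 9·(4^16 - 1)/(4 - 1) = 9·(4294967296 - 1)/(3) = 12884901885.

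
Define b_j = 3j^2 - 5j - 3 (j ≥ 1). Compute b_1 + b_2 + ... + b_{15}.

Over j = 1..15: Σj = 120, Σj² = 1240.
Total = (3)·1240 + (-5)·120 + (-3)·15 = 3075.

3075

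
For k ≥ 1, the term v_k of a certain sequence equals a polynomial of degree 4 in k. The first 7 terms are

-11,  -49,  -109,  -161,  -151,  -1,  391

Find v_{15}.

32399

1st diffs: -38, -60, -52, 10, 150, 392.
2nd diffs: -22, 8, 62, 140, 242.
3rd diffs: 30, 54, 78, 102.
4th diffs: 24, 24, 24 (constant).
Newton forward-difference form: v_k = -11 + (-38)·C(k-1,1) + (-22)·C(k-1,2) + 30·C(k-1,3) + 24·C(k-1,4).
At k = 15: k-1 = 14, so v_{15} = -11 - 532 - 2002 + 10920 + 24024 = 32399.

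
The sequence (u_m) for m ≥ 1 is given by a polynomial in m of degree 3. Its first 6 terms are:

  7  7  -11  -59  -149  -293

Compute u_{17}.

-8873

1st diffs: 0, -18, -48, -90, -144.
2nd diffs: -18, -30, -42, -54.
3rd diffs: -12, -12, -12 (constant).
So u_m = -2m^3 + 3m^2 + 5m + 1.
Evaluating at m = 17 gives u_{17} = -8873.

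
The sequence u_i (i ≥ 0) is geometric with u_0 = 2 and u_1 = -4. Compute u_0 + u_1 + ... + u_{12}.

5462

Common ratio r = -2.
u_i = 2·(-2)^(i-0).
S = 2·((-2)^13 - 1)/(-2 - 1) = 2·(-8192 - 1)/(-3) = 5462.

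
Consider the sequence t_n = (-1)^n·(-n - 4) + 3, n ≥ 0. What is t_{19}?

26

(-1)^19 = -1; -n - 4 at n=19 is -23; so t_{19} = 26.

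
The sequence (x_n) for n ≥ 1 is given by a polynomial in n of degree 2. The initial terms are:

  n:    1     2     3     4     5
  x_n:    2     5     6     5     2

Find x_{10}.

-43

1st diffs: 3, 1, -1, -3.
2nd diffs: -2, -2, -2 (constant).
Newton forward-difference form: x_n = 2 + 3·C(n-1,1) + (-2)·C(n-1,2).
At n = 10: n-1 = 9, so x_{10} = 2 + 27 - 72 = -43.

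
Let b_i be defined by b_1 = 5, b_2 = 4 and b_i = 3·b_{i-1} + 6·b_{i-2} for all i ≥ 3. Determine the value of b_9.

b_3 = 42, b_4 = 150, b_5 = 702, b_6 = 3006, b_7 = 13230, b_8 = 57726, b_9 = 252558.

252558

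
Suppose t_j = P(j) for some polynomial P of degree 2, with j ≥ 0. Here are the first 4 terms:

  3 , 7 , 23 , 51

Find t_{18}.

1911

1st diffs: 4, 16, 28.
2nd diffs: 12, 12 (constant).
So t_j = 6j^2 - 2j + 3.
Evaluating at j = 18 gives t_{18} = 1911.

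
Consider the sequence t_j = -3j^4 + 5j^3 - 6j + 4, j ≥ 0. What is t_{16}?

-176220

t_{16} = -3·16^4 + 5·16^3 - 6·16 + 4 = -176220.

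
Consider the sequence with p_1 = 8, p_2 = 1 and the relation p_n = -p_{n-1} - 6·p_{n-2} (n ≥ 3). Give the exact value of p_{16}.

1745683

p_3 = -49  p_4 = 43  p_5 = 251  …  p_{13} = -230677  p_{14} = -625949  p_{15} = 2010011  p_{16} = 1745683.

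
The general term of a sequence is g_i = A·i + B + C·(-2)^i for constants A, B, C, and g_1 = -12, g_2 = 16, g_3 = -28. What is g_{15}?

Write the equations: A + B - 2C = -12; 2A + B + 4C = 16; 3A + B - 8C = -28.
Subtracting the first from the second: A + 6C = 28.
Subtracting the second from the third: A - 12C = -44.
Solving: C = 4, A = 4, then B = -8.
Therefore g_{15} = 60 + (-8) + 4·(-32768) = -131020.

-131020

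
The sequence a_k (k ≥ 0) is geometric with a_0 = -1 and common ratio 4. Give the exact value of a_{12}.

-16777216

a_k = (-1)·4^(k-0).
a_{12} = (-1)·4^12 = -16777216.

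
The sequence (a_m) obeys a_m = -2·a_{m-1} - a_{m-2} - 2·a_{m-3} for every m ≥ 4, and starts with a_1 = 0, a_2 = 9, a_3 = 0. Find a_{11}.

0

Step forward from the initial values:
a_4 = -9;  a_5 = 0;  a_6 = 9;  a_7 = 0;  a_8 = -9;  a_9 = 0;  a_{10} = 9;  a_{11} = 0.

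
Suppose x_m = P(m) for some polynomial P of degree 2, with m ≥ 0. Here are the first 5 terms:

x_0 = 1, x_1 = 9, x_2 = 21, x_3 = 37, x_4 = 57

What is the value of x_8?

177

1st diffs: 8, 12, 16, 20.
2nd diffs: 4, 4, 4 (constant).
So x_m = 2m^2 + 6m + 1.
Evaluating at m = 8 gives x_8 = 177.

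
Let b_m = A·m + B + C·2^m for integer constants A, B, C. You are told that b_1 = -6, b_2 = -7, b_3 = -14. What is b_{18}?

At m = 1, 2, 3: A + B + 2C = -6; 2A + B + 4C = -7; 3A + B + 8C = -14.
Subtracting the first from the second: A + 2C = -1.
Subtracting the second from the third: A + 4C = -7.
Solving: C = -3, A = 5, then B = -5.
So b_m = 5·m + (-5) + (-3)·2^m; at m=18 this is -786347.

-786347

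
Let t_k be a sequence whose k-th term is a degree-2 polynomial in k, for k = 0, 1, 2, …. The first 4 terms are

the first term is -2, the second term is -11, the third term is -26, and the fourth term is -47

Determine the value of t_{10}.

-362

1st diffs: -9, -15, -21.
2nd diffs: -6, -6 (constant).
Newton forward-difference form: t_k = -2 + (-9)·C(k,1) + (-6)·C(k,2).
At k = 10: k = 10, so t_{10} = -2 - 90 - 270 = -362.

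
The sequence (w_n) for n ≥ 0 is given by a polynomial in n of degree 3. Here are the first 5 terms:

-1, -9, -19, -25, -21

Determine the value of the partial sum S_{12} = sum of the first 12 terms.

1st diffs: -8, -10, -6, 4.
2nd diffs: -2, 4, 10.
3rd diffs: 6, 6 (constant).
Newton forward-difference form: w_n = -1 + (-8)·C(n,1) + (-2)·C(n,2) + 6·C(n,3).
Continuing: …, -1, 41, 111, 215, …, w_{11} = 791.
Summing n = 0..11 (12 terms) gives 1990.

1990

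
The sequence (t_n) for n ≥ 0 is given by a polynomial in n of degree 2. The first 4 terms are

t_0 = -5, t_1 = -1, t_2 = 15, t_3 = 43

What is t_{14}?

1st diffs: 4, 16, 28.
2nd diffs: 12, 12 (constant).
Newton forward-difference form: t_n = -5 + 4·C(n,1) + 12·C(n,2).
At n = 14: n = 14, so t_{14} = -5 + 56 + 1092 = 1143.

1143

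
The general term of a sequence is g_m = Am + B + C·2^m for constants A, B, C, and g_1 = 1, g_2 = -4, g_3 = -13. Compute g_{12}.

-8198

Write the equations: A + B + 2C = 1; 2A + B + 4C = -4; 3A + B + 8C = -13.
Subtracting the first from the second: A + 2C = -5.
Subtracting the second from the third: A + 4C = -9.
Solving: C = -2, A = -1, then B = 6.
So g_m = -1·m + 6 + (-2)·2^m; at m=12 this is -8198.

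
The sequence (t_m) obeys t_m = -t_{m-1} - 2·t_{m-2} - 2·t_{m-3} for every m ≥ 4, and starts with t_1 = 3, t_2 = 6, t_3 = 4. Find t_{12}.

Applying the relation repeatedly:
t_4 = -22, t_5 = 2, t_6 = 34, t_7 = 6, t_8 = -78, t_9 = -2, t_{10} = 146, t_{11} = 14, t_{12} = -302.

-302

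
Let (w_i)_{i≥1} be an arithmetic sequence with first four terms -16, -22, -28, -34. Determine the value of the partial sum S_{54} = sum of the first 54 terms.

-9450

Common difference d = -6.
w_i = -16 + (i - 1)·(-6).
w_{54} = -334; S = 54·(-16 + (-334))/2 = -9450.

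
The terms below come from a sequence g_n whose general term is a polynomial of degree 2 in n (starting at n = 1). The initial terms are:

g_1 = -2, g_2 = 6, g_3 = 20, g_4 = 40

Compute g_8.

1st diffs: 8, 14, 20.
2nd diffs: 6, 6 (constant).
Newton forward-difference form: g_n = -2 + 8·C(n-1,1) + 6·C(n-1,2).
At n = 8: n-1 = 7, so g_8 = -2 + 56 + 126 = 180.

180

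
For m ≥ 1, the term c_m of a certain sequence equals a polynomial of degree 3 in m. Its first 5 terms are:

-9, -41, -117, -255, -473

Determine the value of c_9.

1st diffs: -32, -76, -138, -218.
2nd diffs: -44, -62, -80.
3rd diffs: -18, -18 (constant).
Newton forward-difference form: c_m = -9 + (-32)·C(m-1,1) + (-44)·C(m-1,2) + (-18)·C(m-1,3).
At m = 9: m-1 = 8, so c_9 = -9 - 256 - 1232 - 1008 = -2505.

-2505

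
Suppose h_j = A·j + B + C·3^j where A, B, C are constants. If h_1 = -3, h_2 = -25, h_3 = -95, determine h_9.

Plug in j = 1, 2, 3: A + B + 3C = -3; 2A + B + 9C = -25; 3A + B + 27C = -95.
Subtracting the first from the second: A + 6C = -22.
Subtracting the second from the third: A + 18C = -70.
Solving: C = -4, A = 2, then B = 7.
Therefore h_9 = 18 + 7 + (-4)·19683 = -78707.

-78707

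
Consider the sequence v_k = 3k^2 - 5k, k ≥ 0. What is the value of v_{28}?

v_{28} = 3·28^2 - 5·28 = 2212.

2212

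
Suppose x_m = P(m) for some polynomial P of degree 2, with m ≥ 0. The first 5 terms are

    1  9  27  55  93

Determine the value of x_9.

433

1st diffs: 8, 18, 28, 38.
2nd diffs: 10, 10, 10 (constant).
So x_m = 5m^2 + 3m + 1.
Evaluating at m = 9 gives x_9 = 433.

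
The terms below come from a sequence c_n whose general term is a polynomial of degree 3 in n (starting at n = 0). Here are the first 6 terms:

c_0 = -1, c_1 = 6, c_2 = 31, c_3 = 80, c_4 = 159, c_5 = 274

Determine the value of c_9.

1214

1st diffs: 7, 25, 49, 79, 115.
2nd diffs: 18, 24, 30, 36.
3rd diffs: 6, 6, 6 (constant).
So c_n = n^3 + 6n^2 - 1.
Evaluating at n = 9 gives c_9 = 1214.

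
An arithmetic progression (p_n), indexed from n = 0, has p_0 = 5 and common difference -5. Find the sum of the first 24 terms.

-1260

p_n = 5 + (n - 0)·(-5).
p_{23} = -110; S = 24·(5 + (-110))/2 = -1260.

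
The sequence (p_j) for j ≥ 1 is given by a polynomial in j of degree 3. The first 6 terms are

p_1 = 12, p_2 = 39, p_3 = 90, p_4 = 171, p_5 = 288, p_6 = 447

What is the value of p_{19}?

1st diffs: 27, 51, 81, 117, 159.
2nd diffs: 24, 30, 36, 42.
3rd diffs: 6, 6, 6 (constant).
So p_j = j^3 + 6j^2 + 2j + 3.
Evaluating at j = 19 gives p_{19} = 9066.

9066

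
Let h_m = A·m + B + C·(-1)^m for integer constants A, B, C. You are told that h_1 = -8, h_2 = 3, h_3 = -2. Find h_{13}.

Plug in m = 1, 2, 3: A + B - C = -8; 2A + B + C = 3; 3A + B - C = -2.
Subtracting the first from the second: A + 2C = 11.
Subtracting the second from the third: A - 2C = -5.
Solving: C = 4, A = 3, then B = -7.
Hence h_{13} = 3·13 + (-7) + 4·(-1) = 28.

28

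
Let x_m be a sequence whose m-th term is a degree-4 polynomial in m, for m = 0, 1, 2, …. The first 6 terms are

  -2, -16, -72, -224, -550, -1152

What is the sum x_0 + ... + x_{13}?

-118692

1st diffs: -14, -56, -152, -326, -602.
2nd diffs: -42, -96, -174, -276.
3rd diffs: -54, -78, -102.
4th diffs: -24, -24 (constant).
Newton forward-difference form: x_m = -2 + (-14)·C(m,1) + (-42)·C(m,2) + (-54)·C(m,3) + (-24)·C(m,4).
Continuing: …, -2156, -3712, -5994, -9200, …, x_{13} = -36064.
Summing m = 0..13 (14 terms) gives -118692.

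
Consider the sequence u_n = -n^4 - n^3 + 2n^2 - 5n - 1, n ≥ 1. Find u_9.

-7174

u_9 = -1·9^4 - 1·9^3 + 2·9^2 - 5·9 - 1 = -7174.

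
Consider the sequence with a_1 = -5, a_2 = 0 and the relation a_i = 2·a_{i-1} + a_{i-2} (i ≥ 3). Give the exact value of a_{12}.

Iterate the recurrence:
a_3 = -5; a_4 = -10; a_5 = -25; a_6 = -60; a_7 = -145; a_8 = -350; a_9 = -845; a_{10} = -2040; a_{11} = -4925; a_{12} = -11890.

-11890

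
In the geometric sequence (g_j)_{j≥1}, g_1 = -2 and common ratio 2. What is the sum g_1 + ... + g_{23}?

g_j = (-2)·2^(j-1).
S = (-2)·(2^23 - 1)/(2 - 1) = (-2)·(8388608 - 1)/(1) = -16777214.

-16777214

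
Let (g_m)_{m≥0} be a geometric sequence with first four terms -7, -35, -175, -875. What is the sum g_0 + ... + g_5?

Common ratio r = 5.
g_m = (-7)·5^(m-0).
S = (-7)·(5^6 - 1)/(5 - 1) = (-7)·(15625 - 1)/(4) = -27342.

-27342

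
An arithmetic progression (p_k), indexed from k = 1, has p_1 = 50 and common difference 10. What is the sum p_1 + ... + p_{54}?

17010

p_k = 50 + (k - 1)·10.
p_{54} = 580; S = 54·(50 + 580)/2 = 17010.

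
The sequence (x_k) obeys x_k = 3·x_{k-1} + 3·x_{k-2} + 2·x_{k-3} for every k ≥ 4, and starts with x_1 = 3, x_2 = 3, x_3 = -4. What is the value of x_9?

668

Step forward from the initial values:
x_4 = 3;  x_5 = 3;  x_6 = 10;  x_7 = 45;  x_8 = 171;  x_9 = 668.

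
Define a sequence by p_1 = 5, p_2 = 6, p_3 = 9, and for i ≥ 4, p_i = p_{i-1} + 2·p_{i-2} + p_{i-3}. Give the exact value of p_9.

1094

Applying the relation repeatedly:
p_4 = 26  p_5 = 50  p_6 = 111  p_7 = 237  p_8 = 509  p_9 = 1094.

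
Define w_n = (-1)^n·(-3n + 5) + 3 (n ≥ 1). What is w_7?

19

(-1)^7 = -1; -3n + 5 at n=7 is -16; so w_7 = 19.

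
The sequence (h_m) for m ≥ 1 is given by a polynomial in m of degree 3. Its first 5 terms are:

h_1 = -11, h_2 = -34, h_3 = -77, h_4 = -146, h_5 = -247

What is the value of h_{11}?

-1861

1st diffs: -23, -43, -69, -101.
2nd diffs: -20, -26, -32.
3rd diffs: -6, -6 (constant).
Newton forward-difference form: h_m = -11 + (-23)·C(m-1,1) + (-20)·C(m-1,2) + (-6)·C(m-1,3).
At m = 11: m-1 = 10, so h_{11} = -11 - 230 - 900 - 720 = -1861.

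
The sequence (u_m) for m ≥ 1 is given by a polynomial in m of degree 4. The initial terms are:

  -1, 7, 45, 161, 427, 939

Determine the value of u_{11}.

1st diffs: 8, 38, 116, 266, 512.
2nd diffs: 30, 78, 150, 246.
3rd diffs: 48, 72, 96.
4th diffs: 24, 24 (constant).
Newton forward-difference form: u_m = -1 + 8·C(m-1,1) + 30·C(m-1,2) + 48·C(m-1,3) + 24·C(m-1,4).
At m = 11: m-1 = 10, so u_{11} = -1 + 80 + 1350 + 5760 + 5040 = 12229.

12229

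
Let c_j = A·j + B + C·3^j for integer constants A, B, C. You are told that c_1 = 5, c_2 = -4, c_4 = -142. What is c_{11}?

-354253

At j = 1, 2, 4: A + B + 3C = 5; 2A + B + 9C = -4; 4A + B + 81C = -142.
Subtracting the first from the second: A + 6C = -9.
Subtracting the second from the third: 2A + 72C = -138.
Solving: C = -2, A = 3, then B = 8.
So c_j = 3·j + 8 + (-2)·3^j; at j=11 this is -354253.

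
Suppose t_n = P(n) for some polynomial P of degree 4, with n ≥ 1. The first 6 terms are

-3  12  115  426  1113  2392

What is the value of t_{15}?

1st diffs: 15, 103, 311, 687, 1279.
2nd diffs: 88, 208, 376, 592.
3rd diffs: 120, 168, 216.
4th diffs: 48, 48 (constant).
Newton forward-difference form: t_n = -3 + 15·C(n-1,1) + 88·C(n-1,2) + 120·C(n-1,3) + 48·C(n-1,4).
At n = 15: n-1 = 14, so t_{15} = -3 + 210 + 8008 + 43680 + 48048 = 99943.

99943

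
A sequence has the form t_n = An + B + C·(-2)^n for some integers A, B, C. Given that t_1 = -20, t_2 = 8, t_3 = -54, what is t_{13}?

The three given values yield: A + B - 2C = -20; 2A + B + 4C = 8; 3A + B - 8C = -54.
Subtracting the first from the second: A + 6C = 28.
Subtracting the second from the third: A - 12C = -62.
Solving: C = 5, A = -2, then B = -8.
Therefore t_{13} = -26 + (-8) + 5·(-8192) = -40994.

-40994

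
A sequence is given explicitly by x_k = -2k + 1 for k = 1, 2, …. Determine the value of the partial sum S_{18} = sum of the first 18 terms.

Over k = 1..18: Σk = 171.
Total = (-2)·171 + (1)·18 = -324.

-324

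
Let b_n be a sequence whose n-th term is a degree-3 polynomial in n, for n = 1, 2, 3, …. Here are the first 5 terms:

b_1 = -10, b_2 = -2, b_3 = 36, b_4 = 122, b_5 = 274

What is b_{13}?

6026

1st diffs: 8, 38, 86, 152.
2nd diffs: 30, 48, 66.
3rd diffs: 18, 18 (constant).
Newton forward-difference form: b_n = -10 + 8·C(n-1,1) + 30·C(n-1,2) + 18·C(n-1,3).
At n = 13: n-1 = 12, so b_{13} = -10 + 96 + 1980 + 3960 = 6026.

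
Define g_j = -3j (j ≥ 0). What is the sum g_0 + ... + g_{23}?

Over j = 0..23: Σj = 276.
Total = (-3)·276 = -828.

-828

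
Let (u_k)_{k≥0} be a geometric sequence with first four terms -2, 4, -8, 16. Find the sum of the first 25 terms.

-22369622

Common ratio r = -2.
u_k = (-2)·(-2)^(k-0).
S = (-2)·((-2)^25 - 1)/(-2 - 1) = (-2)·(-33554432 - 1)/(-3) = -22369622.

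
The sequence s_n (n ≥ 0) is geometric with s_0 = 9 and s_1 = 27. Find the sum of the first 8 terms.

29520

Common ratio r = 3.
s_n = 9·3^(n-0).
S = 9·(3^8 - 1)/(3 - 1) = 9·(6561 - 1)/(2) = 29520.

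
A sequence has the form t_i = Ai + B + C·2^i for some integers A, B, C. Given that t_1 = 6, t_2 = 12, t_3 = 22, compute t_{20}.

At i = 1, 2, 3: A + B + 2C = 6; 2A + B + 4C = 12; 3A + B + 8C = 22.
Subtracting the first from the second: A + 2C = 6.
Subtracting the second from the third: A + 4C = 10.
Solving: C = 2, A = 2, then B = 0.
Hence t_{20} = 2·20 + 0 + 2·1048576 = 2097192.

2097192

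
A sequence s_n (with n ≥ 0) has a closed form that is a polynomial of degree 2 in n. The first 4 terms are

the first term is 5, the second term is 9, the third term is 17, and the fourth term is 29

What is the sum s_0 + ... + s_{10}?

935

1st diffs: 4, 8, 12.
2nd diffs: 4, 4 (constant).
Newton forward-difference form: s_n = 5 + 4·C(n,1) + 4·C(n,2).
Continuing: …, 45, 65, 89, 117, …, s_{10} = 225.
Summing n = 0..10 (11 terms) gives 935.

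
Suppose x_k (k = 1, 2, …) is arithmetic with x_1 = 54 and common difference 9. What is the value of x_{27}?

x_k = 54 + (k - 1)·9.
x_{27} = 54 + 26·9 = 288.

288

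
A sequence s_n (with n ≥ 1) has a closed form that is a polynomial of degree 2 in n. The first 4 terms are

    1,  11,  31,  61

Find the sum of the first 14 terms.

1st diffs: 10, 20, 30.
2nd diffs: 10, 10 (constant).
Newton forward-difference form: s_n = 1 + 10·C(n-1,1) + 10·C(n-1,2).
Continuing: …, 101, 151, 211, 281, …, s_{14} = 911.
Summing n = 1..14 (14 terms) gives 4564.

4564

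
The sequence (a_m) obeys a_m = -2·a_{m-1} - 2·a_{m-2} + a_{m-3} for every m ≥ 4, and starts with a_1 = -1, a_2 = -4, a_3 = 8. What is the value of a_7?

-65

Step forward from the initial values:
a_4 = -9, a_5 = -2, a_6 = 30, a_7 = -65.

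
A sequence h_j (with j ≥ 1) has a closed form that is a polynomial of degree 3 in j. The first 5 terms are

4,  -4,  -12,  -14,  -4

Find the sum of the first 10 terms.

1st diffs: -8, -8, -2, 10.
2nd diffs: 0, 6, 12.
3rd diffs: 6, 6 (constant).
So h_j = j^3 - 6j^2 + 3j + 6.
Continuing: …, 24, 76, 158, 276, …, h_{10} = 436.
Summing j = 1..10 (10 terms) gives 940.

940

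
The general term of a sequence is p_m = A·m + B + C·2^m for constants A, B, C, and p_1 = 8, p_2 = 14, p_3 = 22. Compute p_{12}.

Write the equations: A + B + 2C = 8; 2A + B + 4C = 14; 3A + B + 8C = 22.
Subtracting the first from the second: A + 2C = 6.
Subtracting the second from the third: A + 4C = 8.
Solving: C = 1, A = 4, then B = 2.
Hence p_{12} = 4·12 + 2 + 1·4096 = 4146.

4146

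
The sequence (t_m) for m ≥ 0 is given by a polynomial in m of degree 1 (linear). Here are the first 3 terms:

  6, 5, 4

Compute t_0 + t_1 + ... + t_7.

20

1st diffs: -1, -1 (constant).
So t_m = -m + 6.
Continuing: …, 3, 2, 1, 0, …, t_7 = -1.
Summing m = 0..7 (8 terms) gives 20.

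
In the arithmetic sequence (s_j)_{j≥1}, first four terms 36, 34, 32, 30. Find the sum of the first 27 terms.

270

Common difference d = -2.
s_j = 36 + (j - 1)·(-2).
s_{27} = -16; S = 27·(36 + (-16))/2 = 270.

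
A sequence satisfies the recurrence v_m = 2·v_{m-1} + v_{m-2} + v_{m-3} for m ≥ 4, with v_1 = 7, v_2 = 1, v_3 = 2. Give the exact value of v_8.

445

Applying the relation repeatedly:
v_4 = 12; v_5 = 27; v_6 = 68; v_7 = 175; v_8 = 445.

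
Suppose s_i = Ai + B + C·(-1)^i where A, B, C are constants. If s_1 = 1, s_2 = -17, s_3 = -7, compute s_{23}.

The three given values yield: A + B - C = 1; 2A + B + C = -17; 3A + B - C = -7.
Subtracting the first from the second: A + 2C = -18.
Subtracting the second from the third: A - 2C = 10.
Solving: C = -7, A = -4, then B = -2.
Hence s_{23} = -4·23 + (-2) + (-7)·(-1) = -87.

-87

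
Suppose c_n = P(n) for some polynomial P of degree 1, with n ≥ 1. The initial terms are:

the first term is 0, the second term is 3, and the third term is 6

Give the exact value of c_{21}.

60

1st diffs: 3, 3 (constant).
So c_n = 3n - 3.
Evaluating at n = 21 gives c_{21} = 60.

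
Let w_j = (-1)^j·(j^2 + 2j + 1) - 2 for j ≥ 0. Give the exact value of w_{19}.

-402

(-1)^19 = -1; j^2 + 2j + 1 at j=19 is 400; so w_{19} = -402.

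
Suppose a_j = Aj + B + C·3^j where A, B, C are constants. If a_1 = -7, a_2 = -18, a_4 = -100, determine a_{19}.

Plug in j = 1, 2, 4: A + B + 3C = -7; 2A + B + 9C = -18; 4A + B + 81C = -100.
Subtracting the first from the second: A + 6C = -11.
Subtracting the second from the third: 2A + 72C = -82.
Solving: C = -1, A = -5, then B = 1.
So a_j = -5·j + 1 + (-1)·3^j; at j=19 this is -1162261561.

-1162261561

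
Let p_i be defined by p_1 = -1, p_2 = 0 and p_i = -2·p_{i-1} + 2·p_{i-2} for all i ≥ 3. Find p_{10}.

Applying the relation repeatedly:
p_3 = -2, p_4 = 4, p_5 = -12, p_6 = 32, p_7 = -88, p_8 = 240, p_9 = -656, p_{10} = 1792.

1792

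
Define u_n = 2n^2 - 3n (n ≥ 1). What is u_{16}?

464

u_{16} = 2·16^2 - 3·16 = 464.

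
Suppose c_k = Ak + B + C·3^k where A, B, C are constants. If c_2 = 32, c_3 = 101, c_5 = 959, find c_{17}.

516560603

Write the equations: 2A + B + 9C = 32; 3A + B + 27C = 101; 5A + B + 243C = 959.
Subtracting the first from the second: A + 18C = 69.
Subtracting the second from the third: 2A + 216C = 858.
Solving: C = 4, A = -3, then B = 2.
So c_k = -3·k + 2 + 4·3^k; at k=17 this is 516560603.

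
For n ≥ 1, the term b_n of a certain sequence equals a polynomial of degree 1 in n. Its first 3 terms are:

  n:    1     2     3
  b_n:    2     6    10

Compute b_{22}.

1st diffs: 4, 4 (constant).
So b_n = 4n - 2.
Evaluating at n = 22 gives b_{22} = 86.

86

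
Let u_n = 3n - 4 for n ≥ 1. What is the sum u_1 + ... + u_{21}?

609

Over n = 1..21: Σn = 231.
Total = (3)·231 + (-4)·21 = 609.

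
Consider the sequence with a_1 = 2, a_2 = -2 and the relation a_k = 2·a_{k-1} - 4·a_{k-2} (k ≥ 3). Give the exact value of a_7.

128

Applying the relation repeatedly:
a_3 = -12, a_4 = -16, a_5 = 16, a_6 = 96, a_7 = 128.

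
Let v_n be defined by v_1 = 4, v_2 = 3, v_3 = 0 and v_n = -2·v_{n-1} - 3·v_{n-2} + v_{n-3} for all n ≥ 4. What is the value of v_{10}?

-42

Applying the relation repeatedly:
v_4 = -5;  v_5 = 13;  v_6 = -11;  v_7 = -22;  v_8 = 90;  v_9 = -125;  v_{10} = -42.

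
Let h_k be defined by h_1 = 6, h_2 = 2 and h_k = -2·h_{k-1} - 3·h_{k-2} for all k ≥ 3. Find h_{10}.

1154

Applying the relation repeatedly:
h_3 = -22;  h_4 = 38;  h_5 = -10;  h_6 = -94;  h_7 = 218;  h_8 = -154;  h_9 = -346;  h_{10} = 1154.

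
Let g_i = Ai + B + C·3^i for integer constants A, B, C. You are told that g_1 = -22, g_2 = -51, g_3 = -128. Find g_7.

-8788

At i = 1, 2, 3: A + B + 3C = -22; 2A + B + 9C = -51; 3A + B + 27C = -128.
Subtracting the first from the second: A + 6C = -29.
Subtracting the second from the third: A + 18C = -77.
Solving: C = -4, A = -5, then B = -5.
Hence g_7 = -5·7 + (-5) + (-4)·2187 = -8788.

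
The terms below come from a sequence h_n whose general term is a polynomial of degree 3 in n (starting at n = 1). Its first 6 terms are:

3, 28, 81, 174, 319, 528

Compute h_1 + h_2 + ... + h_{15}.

31790

1st diffs: 25, 53, 93, 145, 209.
2nd diffs: 28, 40, 52, 64.
3rd diffs: 12, 12, 12 (constant).
Newton forward-difference form: h_n = 3 + 25·C(n-1,1) + 28·C(n-1,2) + 12·C(n-1,3).
Continuing: …, 813, 1186, 1659, 2244, …, h_{15} = 7269.
Summing n = 1..15 (15 terms) gives 31790.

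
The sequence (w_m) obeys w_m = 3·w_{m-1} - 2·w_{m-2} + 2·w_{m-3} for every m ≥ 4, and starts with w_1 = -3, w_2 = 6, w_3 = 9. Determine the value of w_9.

1029

Iterate the recurrence:
w_4 = 9  w_5 = 21  w_6 = 63  w_7 = 165  w_8 = 411  w_9 = 1029.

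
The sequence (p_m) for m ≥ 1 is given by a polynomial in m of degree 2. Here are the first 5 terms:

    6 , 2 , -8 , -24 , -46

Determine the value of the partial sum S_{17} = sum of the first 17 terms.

-4522

1st diffs: -4, -10, -16, -22.
2nd diffs: -6, -6, -6 (constant).
Newton forward-difference form: p_m = 6 + (-4)·C(m-1,1) + (-6)·C(m-1,2).
Continuing: …, -74, -108, -148, -194, …, p_{17} = -778.
Summing m = 1..17 (17 terms) gives -4522.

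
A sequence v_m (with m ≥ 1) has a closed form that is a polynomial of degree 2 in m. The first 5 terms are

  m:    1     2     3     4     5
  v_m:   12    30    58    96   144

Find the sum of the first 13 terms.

4420

1st diffs: 18, 28, 38, 48.
2nd diffs: 10, 10, 10 (constant).
Newton forward-difference form: v_m = 12 + 18·C(m-1,1) + 10·C(m-1,2).
Continuing: …, 202, 270, 348, 436, …, v_{13} = 888.
Summing m = 1..13 (13 terms) gives 4420.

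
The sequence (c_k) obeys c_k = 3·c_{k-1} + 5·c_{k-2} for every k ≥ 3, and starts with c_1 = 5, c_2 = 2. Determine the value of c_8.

Compute successive terms:
c_3 = 31, c_4 = 103, c_5 = 464, c_6 = 1907, c_7 = 8041, c_8 = 33658.

33658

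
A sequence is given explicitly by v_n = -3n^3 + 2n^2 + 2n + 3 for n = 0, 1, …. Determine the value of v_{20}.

v_{20} = -3·20^3 + 2·20^2 + 2·20 + 3 = -23157.

-23157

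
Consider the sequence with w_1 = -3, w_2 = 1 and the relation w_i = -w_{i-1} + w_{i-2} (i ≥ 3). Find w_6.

14

Iterate the recurrence:
w_3 = -4, w_4 = 5, w_5 = -9, w_6 = 14.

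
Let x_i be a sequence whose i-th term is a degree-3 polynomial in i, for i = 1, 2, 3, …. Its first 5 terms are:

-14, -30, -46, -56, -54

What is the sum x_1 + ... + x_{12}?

1746

1st diffs: -16, -16, -10, 2.
2nd diffs: 0, 6, 12.
3rd diffs: 6, 6 (constant).
Newton forward-difference form: x_i = -14 + (-16)·C(i-1,1) + 6·C(i-1,3).
Continuing: …, -34, 10, 84, 194, …, x_{12} = 800.
Summing i = 1..12 (12 terms) gives 1746.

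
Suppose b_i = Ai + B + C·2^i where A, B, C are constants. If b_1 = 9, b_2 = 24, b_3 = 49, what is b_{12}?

20534

At i = 1, 2, 3: A + B + 2C = 9; 2A + B + 4C = 24; 3A + B + 8C = 49.
Subtracting the first from the second: A + 2C = 15.
Subtracting the second from the third: A + 4C = 25.
Solving: C = 5, A = 5, then B = -6.
Hence b_{12} = 5·12 + (-6) + 5·4096 = 20534.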